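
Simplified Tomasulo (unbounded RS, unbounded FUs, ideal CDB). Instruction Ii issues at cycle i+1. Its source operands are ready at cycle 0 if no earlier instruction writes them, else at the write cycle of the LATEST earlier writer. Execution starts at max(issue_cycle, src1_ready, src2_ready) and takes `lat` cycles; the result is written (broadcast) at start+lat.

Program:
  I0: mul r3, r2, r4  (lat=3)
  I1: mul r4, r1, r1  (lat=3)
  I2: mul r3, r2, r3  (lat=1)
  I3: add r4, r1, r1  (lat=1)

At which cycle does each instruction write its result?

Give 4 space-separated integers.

Answer: 4 5 5 5

Derivation:
I0 mul r3: issue@1 deps=(None,None) exec_start@1 write@4
I1 mul r4: issue@2 deps=(None,None) exec_start@2 write@5
I2 mul r3: issue@3 deps=(None,0) exec_start@4 write@5
I3 add r4: issue@4 deps=(None,None) exec_start@4 write@5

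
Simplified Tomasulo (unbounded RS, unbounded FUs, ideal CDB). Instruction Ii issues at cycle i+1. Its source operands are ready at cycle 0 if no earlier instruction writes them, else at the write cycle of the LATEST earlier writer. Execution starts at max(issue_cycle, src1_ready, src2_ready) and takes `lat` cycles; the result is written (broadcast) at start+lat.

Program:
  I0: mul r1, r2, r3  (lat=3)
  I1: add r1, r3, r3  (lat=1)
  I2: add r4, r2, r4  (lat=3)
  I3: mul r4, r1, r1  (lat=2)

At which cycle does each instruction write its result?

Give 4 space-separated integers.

Answer: 4 3 6 6

Derivation:
I0 mul r1: issue@1 deps=(None,None) exec_start@1 write@4
I1 add r1: issue@2 deps=(None,None) exec_start@2 write@3
I2 add r4: issue@3 deps=(None,None) exec_start@3 write@6
I3 mul r4: issue@4 deps=(1,1) exec_start@4 write@6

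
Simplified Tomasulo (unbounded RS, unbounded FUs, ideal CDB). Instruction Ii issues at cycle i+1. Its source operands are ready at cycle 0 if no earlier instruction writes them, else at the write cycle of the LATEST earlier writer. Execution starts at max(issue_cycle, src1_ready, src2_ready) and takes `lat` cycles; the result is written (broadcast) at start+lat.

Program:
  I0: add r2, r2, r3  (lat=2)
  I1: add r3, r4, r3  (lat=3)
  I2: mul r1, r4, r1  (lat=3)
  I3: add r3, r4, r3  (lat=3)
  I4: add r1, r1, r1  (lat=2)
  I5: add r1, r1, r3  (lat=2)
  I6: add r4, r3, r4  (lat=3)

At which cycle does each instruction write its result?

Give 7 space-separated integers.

I0 add r2: issue@1 deps=(None,None) exec_start@1 write@3
I1 add r3: issue@2 deps=(None,None) exec_start@2 write@5
I2 mul r1: issue@3 deps=(None,None) exec_start@3 write@6
I3 add r3: issue@4 deps=(None,1) exec_start@5 write@8
I4 add r1: issue@5 deps=(2,2) exec_start@6 write@8
I5 add r1: issue@6 deps=(4,3) exec_start@8 write@10
I6 add r4: issue@7 deps=(3,None) exec_start@8 write@11

Answer: 3 5 6 8 8 10 11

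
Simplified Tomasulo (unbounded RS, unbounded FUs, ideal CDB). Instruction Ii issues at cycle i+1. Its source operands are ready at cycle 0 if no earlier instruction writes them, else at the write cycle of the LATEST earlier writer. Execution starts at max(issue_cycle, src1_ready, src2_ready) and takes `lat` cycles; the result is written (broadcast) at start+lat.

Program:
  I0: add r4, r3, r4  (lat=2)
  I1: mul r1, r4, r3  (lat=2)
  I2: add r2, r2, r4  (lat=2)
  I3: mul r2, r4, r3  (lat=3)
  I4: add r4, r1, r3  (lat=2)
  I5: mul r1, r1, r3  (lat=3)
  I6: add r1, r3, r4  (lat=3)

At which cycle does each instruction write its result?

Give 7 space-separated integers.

I0 add r4: issue@1 deps=(None,None) exec_start@1 write@3
I1 mul r1: issue@2 deps=(0,None) exec_start@3 write@5
I2 add r2: issue@3 deps=(None,0) exec_start@3 write@5
I3 mul r2: issue@4 deps=(0,None) exec_start@4 write@7
I4 add r4: issue@5 deps=(1,None) exec_start@5 write@7
I5 mul r1: issue@6 deps=(1,None) exec_start@6 write@9
I6 add r1: issue@7 deps=(None,4) exec_start@7 write@10

Answer: 3 5 5 7 7 9 10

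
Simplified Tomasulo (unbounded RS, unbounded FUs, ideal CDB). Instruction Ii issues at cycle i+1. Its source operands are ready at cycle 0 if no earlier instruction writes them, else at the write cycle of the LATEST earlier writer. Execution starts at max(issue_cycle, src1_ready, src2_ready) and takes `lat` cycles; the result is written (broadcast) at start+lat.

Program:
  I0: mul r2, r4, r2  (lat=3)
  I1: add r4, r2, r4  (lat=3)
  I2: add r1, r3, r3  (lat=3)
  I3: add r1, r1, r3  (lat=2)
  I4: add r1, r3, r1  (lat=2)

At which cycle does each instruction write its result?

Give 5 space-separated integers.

I0 mul r2: issue@1 deps=(None,None) exec_start@1 write@4
I1 add r4: issue@2 deps=(0,None) exec_start@4 write@7
I2 add r1: issue@3 deps=(None,None) exec_start@3 write@6
I3 add r1: issue@4 deps=(2,None) exec_start@6 write@8
I4 add r1: issue@5 deps=(None,3) exec_start@8 write@10

Answer: 4 7 6 8 10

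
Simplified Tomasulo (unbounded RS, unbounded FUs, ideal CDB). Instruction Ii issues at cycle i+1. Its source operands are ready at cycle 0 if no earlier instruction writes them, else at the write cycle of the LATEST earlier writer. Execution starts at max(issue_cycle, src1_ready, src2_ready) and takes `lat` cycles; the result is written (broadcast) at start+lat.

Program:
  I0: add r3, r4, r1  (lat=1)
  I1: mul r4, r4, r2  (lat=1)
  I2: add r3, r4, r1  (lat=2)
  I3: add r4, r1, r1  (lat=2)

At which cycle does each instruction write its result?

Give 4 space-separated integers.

Answer: 2 3 5 6

Derivation:
I0 add r3: issue@1 deps=(None,None) exec_start@1 write@2
I1 mul r4: issue@2 deps=(None,None) exec_start@2 write@3
I2 add r3: issue@3 deps=(1,None) exec_start@3 write@5
I3 add r4: issue@4 deps=(None,None) exec_start@4 write@6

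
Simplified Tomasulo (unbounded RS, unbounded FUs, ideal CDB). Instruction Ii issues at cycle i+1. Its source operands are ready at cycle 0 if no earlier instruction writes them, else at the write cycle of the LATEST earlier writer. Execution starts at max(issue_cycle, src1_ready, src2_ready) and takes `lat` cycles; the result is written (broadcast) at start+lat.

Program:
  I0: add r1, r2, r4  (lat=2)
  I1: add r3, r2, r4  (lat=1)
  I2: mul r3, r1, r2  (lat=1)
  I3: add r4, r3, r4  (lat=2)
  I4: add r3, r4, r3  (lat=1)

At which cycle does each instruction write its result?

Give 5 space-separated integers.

I0 add r1: issue@1 deps=(None,None) exec_start@1 write@3
I1 add r3: issue@2 deps=(None,None) exec_start@2 write@3
I2 mul r3: issue@3 deps=(0,None) exec_start@3 write@4
I3 add r4: issue@4 deps=(2,None) exec_start@4 write@6
I4 add r3: issue@5 deps=(3,2) exec_start@6 write@7

Answer: 3 3 4 6 7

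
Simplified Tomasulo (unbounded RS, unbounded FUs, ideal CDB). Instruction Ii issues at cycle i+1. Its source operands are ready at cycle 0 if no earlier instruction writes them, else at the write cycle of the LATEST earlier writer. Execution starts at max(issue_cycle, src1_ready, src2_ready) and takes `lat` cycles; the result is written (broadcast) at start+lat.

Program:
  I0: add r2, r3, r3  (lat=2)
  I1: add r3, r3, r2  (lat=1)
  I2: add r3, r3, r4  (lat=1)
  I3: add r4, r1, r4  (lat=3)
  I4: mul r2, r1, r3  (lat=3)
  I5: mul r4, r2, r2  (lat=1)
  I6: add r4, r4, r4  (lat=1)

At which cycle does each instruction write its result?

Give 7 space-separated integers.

Answer: 3 4 5 7 8 9 10

Derivation:
I0 add r2: issue@1 deps=(None,None) exec_start@1 write@3
I1 add r3: issue@2 deps=(None,0) exec_start@3 write@4
I2 add r3: issue@3 deps=(1,None) exec_start@4 write@5
I3 add r4: issue@4 deps=(None,None) exec_start@4 write@7
I4 mul r2: issue@5 deps=(None,2) exec_start@5 write@8
I5 mul r4: issue@6 deps=(4,4) exec_start@8 write@9
I6 add r4: issue@7 deps=(5,5) exec_start@9 write@10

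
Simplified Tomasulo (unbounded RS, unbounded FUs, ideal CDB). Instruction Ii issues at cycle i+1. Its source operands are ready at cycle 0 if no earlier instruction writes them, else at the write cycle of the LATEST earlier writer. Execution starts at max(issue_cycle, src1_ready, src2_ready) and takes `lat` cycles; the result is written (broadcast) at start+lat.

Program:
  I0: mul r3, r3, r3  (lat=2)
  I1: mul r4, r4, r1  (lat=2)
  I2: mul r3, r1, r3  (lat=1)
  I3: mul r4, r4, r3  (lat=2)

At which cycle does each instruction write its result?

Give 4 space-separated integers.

I0 mul r3: issue@1 deps=(None,None) exec_start@1 write@3
I1 mul r4: issue@2 deps=(None,None) exec_start@2 write@4
I2 mul r3: issue@3 deps=(None,0) exec_start@3 write@4
I3 mul r4: issue@4 deps=(1,2) exec_start@4 write@6

Answer: 3 4 4 6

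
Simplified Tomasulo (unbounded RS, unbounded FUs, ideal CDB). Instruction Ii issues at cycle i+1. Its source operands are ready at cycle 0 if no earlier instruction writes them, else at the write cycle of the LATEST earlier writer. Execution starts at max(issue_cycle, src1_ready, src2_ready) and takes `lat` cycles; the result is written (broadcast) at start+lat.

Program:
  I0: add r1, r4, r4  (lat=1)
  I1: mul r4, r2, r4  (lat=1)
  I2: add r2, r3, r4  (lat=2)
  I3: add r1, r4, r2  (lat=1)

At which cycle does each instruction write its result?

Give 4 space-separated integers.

I0 add r1: issue@1 deps=(None,None) exec_start@1 write@2
I1 mul r4: issue@2 deps=(None,None) exec_start@2 write@3
I2 add r2: issue@3 deps=(None,1) exec_start@3 write@5
I3 add r1: issue@4 deps=(1,2) exec_start@5 write@6

Answer: 2 3 5 6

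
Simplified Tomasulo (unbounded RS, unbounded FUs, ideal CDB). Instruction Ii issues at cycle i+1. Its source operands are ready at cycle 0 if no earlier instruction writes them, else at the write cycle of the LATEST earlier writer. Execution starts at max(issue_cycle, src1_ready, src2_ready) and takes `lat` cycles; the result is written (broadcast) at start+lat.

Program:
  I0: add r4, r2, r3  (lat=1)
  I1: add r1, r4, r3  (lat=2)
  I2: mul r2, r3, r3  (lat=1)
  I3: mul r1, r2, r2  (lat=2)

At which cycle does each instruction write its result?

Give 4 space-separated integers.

I0 add r4: issue@1 deps=(None,None) exec_start@1 write@2
I1 add r1: issue@2 deps=(0,None) exec_start@2 write@4
I2 mul r2: issue@3 deps=(None,None) exec_start@3 write@4
I3 mul r1: issue@4 deps=(2,2) exec_start@4 write@6

Answer: 2 4 4 6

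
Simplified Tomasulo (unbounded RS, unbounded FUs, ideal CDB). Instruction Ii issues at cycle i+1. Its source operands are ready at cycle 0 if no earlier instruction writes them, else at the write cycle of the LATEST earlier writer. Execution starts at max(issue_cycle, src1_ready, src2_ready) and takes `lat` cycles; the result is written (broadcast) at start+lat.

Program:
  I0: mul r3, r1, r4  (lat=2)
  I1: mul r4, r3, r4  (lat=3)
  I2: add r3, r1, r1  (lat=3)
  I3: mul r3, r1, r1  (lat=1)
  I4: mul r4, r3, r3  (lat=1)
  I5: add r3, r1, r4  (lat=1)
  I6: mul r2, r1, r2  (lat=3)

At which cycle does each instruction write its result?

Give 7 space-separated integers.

Answer: 3 6 6 5 6 7 10

Derivation:
I0 mul r3: issue@1 deps=(None,None) exec_start@1 write@3
I1 mul r4: issue@2 deps=(0,None) exec_start@3 write@6
I2 add r3: issue@3 deps=(None,None) exec_start@3 write@6
I3 mul r3: issue@4 deps=(None,None) exec_start@4 write@5
I4 mul r4: issue@5 deps=(3,3) exec_start@5 write@6
I5 add r3: issue@6 deps=(None,4) exec_start@6 write@7
I6 mul r2: issue@7 deps=(None,None) exec_start@7 write@10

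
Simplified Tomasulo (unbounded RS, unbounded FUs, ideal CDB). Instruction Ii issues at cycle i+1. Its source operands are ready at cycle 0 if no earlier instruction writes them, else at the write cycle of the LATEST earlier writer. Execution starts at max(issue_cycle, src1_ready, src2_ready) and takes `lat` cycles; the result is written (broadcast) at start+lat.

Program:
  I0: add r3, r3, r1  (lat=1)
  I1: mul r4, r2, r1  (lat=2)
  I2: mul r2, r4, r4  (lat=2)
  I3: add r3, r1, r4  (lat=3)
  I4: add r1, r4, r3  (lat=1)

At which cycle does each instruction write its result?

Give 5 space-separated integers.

I0 add r3: issue@1 deps=(None,None) exec_start@1 write@2
I1 mul r4: issue@2 deps=(None,None) exec_start@2 write@4
I2 mul r2: issue@3 deps=(1,1) exec_start@4 write@6
I3 add r3: issue@4 deps=(None,1) exec_start@4 write@7
I4 add r1: issue@5 deps=(1,3) exec_start@7 write@8

Answer: 2 4 6 7 8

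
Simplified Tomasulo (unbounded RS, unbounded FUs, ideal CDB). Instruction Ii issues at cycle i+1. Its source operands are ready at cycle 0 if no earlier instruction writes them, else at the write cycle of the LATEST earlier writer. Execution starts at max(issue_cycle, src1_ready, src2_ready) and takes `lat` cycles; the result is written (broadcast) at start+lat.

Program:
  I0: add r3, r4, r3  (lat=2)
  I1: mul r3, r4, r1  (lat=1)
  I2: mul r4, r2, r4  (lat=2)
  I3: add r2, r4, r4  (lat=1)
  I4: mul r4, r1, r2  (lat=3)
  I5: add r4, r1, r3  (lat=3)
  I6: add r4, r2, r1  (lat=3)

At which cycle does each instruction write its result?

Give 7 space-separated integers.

Answer: 3 3 5 6 9 9 10

Derivation:
I0 add r3: issue@1 deps=(None,None) exec_start@1 write@3
I1 mul r3: issue@2 deps=(None,None) exec_start@2 write@3
I2 mul r4: issue@3 deps=(None,None) exec_start@3 write@5
I3 add r2: issue@4 deps=(2,2) exec_start@5 write@6
I4 mul r4: issue@5 deps=(None,3) exec_start@6 write@9
I5 add r4: issue@6 deps=(None,1) exec_start@6 write@9
I6 add r4: issue@7 deps=(3,None) exec_start@7 write@10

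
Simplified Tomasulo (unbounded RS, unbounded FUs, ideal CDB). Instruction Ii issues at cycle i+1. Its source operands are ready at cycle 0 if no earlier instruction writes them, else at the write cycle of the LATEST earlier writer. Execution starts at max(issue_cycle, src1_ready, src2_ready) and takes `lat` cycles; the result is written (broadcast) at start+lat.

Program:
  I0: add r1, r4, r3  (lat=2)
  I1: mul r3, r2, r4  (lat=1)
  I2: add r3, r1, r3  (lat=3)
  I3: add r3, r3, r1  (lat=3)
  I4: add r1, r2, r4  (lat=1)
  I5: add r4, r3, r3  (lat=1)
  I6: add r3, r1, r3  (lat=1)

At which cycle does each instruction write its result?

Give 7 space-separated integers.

I0 add r1: issue@1 deps=(None,None) exec_start@1 write@3
I1 mul r3: issue@2 deps=(None,None) exec_start@2 write@3
I2 add r3: issue@3 deps=(0,1) exec_start@3 write@6
I3 add r3: issue@4 deps=(2,0) exec_start@6 write@9
I4 add r1: issue@5 deps=(None,None) exec_start@5 write@6
I5 add r4: issue@6 deps=(3,3) exec_start@9 write@10
I6 add r3: issue@7 deps=(4,3) exec_start@9 write@10

Answer: 3 3 6 9 6 10 10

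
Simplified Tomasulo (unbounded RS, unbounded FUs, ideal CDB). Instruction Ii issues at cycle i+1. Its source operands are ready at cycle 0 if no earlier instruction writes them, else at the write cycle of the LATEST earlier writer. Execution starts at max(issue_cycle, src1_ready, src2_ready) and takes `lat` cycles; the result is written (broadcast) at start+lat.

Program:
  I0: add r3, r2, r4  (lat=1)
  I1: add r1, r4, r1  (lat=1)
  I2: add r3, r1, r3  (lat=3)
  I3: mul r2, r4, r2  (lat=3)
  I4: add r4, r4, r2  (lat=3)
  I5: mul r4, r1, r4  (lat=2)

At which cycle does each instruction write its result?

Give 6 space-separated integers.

I0 add r3: issue@1 deps=(None,None) exec_start@1 write@2
I1 add r1: issue@2 deps=(None,None) exec_start@2 write@3
I2 add r3: issue@3 deps=(1,0) exec_start@3 write@6
I3 mul r2: issue@4 deps=(None,None) exec_start@4 write@7
I4 add r4: issue@5 deps=(None,3) exec_start@7 write@10
I5 mul r4: issue@6 deps=(1,4) exec_start@10 write@12

Answer: 2 3 6 7 10 12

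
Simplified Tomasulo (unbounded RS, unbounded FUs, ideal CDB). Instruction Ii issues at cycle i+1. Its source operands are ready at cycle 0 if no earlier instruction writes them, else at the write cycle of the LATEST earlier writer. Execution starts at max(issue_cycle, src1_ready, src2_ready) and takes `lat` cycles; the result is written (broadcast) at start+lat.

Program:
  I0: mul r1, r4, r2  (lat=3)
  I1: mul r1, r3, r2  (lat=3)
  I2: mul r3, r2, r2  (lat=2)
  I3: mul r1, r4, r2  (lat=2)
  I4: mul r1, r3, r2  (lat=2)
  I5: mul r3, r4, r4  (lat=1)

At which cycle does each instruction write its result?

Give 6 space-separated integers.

I0 mul r1: issue@1 deps=(None,None) exec_start@1 write@4
I1 mul r1: issue@2 deps=(None,None) exec_start@2 write@5
I2 mul r3: issue@3 deps=(None,None) exec_start@3 write@5
I3 mul r1: issue@4 deps=(None,None) exec_start@4 write@6
I4 mul r1: issue@5 deps=(2,None) exec_start@5 write@7
I5 mul r3: issue@6 deps=(None,None) exec_start@6 write@7

Answer: 4 5 5 6 7 7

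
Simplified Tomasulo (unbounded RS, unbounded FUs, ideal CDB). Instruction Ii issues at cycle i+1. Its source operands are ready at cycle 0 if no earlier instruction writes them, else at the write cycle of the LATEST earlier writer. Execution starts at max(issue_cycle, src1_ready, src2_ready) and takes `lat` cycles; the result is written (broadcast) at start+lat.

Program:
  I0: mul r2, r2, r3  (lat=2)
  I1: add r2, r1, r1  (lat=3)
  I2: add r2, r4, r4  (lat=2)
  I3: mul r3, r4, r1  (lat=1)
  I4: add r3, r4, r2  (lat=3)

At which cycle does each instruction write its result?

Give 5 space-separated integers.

I0 mul r2: issue@1 deps=(None,None) exec_start@1 write@3
I1 add r2: issue@2 deps=(None,None) exec_start@2 write@5
I2 add r2: issue@3 deps=(None,None) exec_start@3 write@5
I3 mul r3: issue@4 deps=(None,None) exec_start@4 write@5
I4 add r3: issue@5 deps=(None,2) exec_start@5 write@8

Answer: 3 5 5 5 8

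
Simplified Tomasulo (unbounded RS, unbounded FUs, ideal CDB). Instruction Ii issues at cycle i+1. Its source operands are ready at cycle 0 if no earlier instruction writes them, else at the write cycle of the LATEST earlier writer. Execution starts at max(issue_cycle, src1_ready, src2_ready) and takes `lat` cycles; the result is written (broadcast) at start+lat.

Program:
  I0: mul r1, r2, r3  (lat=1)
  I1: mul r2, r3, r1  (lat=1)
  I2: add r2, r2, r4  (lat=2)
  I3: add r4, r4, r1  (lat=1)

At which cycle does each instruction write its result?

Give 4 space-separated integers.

Answer: 2 3 5 5

Derivation:
I0 mul r1: issue@1 deps=(None,None) exec_start@1 write@2
I1 mul r2: issue@2 deps=(None,0) exec_start@2 write@3
I2 add r2: issue@3 deps=(1,None) exec_start@3 write@5
I3 add r4: issue@4 deps=(None,0) exec_start@4 write@5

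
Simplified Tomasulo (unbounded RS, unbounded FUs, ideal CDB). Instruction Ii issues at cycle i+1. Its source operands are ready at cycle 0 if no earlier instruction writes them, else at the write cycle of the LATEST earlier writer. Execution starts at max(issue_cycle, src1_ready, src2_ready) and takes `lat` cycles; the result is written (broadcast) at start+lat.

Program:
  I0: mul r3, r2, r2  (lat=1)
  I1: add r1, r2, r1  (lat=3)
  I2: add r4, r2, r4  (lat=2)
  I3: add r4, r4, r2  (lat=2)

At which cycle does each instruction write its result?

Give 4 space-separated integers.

Answer: 2 5 5 7

Derivation:
I0 mul r3: issue@1 deps=(None,None) exec_start@1 write@2
I1 add r1: issue@2 deps=(None,None) exec_start@2 write@5
I2 add r4: issue@3 deps=(None,None) exec_start@3 write@5
I3 add r4: issue@4 deps=(2,None) exec_start@5 write@7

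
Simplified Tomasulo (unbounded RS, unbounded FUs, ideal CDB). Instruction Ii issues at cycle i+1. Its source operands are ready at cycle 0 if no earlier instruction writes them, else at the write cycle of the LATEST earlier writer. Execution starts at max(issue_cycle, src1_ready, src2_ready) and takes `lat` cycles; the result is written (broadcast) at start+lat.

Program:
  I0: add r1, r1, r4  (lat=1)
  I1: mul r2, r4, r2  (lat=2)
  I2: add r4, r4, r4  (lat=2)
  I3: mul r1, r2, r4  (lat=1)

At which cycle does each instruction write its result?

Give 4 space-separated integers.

I0 add r1: issue@1 deps=(None,None) exec_start@1 write@2
I1 mul r2: issue@2 deps=(None,None) exec_start@2 write@4
I2 add r4: issue@3 deps=(None,None) exec_start@3 write@5
I3 mul r1: issue@4 deps=(1,2) exec_start@5 write@6

Answer: 2 4 5 6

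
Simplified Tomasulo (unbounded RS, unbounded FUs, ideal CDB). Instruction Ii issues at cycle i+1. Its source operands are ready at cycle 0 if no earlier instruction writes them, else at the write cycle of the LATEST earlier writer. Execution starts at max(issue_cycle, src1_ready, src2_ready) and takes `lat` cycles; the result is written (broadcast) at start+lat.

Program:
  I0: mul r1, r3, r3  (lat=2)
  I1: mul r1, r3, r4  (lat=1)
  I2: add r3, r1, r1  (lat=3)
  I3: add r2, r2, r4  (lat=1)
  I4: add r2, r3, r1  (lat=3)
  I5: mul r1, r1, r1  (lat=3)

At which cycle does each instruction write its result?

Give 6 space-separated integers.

I0 mul r1: issue@1 deps=(None,None) exec_start@1 write@3
I1 mul r1: issue@2 deps=(None,None) exec_start@2 write@3
I2 add r3: issue@3 deps=(1,1) exec_start@3 write@6
I3 add r2: issue@4 deps=(None,None) exec_start@4 write@5
I4 add r2: issue@5 deps=(2,1) exec_start@6 write@9
I5 mul r1: issue@6 deps=(1,1) exec_start@6 write@9

Answer: 3 3 6 5 9 9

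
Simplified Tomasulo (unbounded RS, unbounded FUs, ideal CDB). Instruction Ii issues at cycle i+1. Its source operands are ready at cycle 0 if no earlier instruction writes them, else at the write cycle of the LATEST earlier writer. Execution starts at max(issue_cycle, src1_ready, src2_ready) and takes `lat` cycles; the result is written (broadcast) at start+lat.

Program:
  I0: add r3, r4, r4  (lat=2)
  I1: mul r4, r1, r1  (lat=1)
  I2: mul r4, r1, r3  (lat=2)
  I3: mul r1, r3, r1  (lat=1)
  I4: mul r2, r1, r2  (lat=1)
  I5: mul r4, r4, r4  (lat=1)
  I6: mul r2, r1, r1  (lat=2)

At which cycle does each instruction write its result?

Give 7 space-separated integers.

I0 add r3: issue@1 deps=(None,None) exec_start@1 write@3
I1 mul r4: issue@2 deps=(None,None) exec_start@2 write@3
I2 mul r4: issue@3 deps=(None,0) exec_start@3 write@5
I3 mul r1: issue@4 deps=(0,None) exec_start@4 write@5
I4 mul r2: issue@5 deps=(3,None) exec_start@5 write@6
I5 mul r4: issue@6 deps=(2,2) exec_start@6 write@7
I6 mul r2: issue@7 deps=(3,3) exec_start@7 write@9

Answer: 3 3 5 5 6 7 9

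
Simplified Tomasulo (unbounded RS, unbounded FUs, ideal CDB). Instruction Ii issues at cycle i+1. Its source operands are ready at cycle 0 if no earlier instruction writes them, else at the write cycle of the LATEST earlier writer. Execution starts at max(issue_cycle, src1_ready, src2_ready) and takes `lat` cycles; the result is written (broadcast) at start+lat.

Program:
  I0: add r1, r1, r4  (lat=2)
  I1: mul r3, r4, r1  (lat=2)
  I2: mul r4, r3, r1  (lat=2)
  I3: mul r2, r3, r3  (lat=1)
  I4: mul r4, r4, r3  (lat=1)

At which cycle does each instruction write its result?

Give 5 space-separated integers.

I0 add r1: issue@1 deps=(None,None) exec_start@1 write@3
I1 mul r3: issue@2 deps=(None,0) exec_start@3 write@5
I2 mul r4: issue@3 deps=(1,0) exec_start@5 write@7
I3 mul r2: issue@4 deps=(1,1) exec_start@5 write@6
I4 mul r4: issue@5 deps=(2,1) exec_start@7 write@8

Answer: 3 5 7 6 8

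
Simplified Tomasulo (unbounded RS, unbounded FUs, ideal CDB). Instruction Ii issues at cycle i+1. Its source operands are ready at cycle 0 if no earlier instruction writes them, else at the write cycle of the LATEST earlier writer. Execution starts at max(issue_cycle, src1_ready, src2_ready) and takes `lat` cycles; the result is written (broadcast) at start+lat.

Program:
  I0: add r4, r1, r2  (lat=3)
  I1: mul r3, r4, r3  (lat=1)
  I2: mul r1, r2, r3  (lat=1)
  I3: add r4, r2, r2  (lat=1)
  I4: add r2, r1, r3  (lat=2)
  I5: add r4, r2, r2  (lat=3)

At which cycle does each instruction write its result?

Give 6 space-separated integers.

I0 add r4: issue@1 deps=(None,None) exec_start@1 write@4
I1 mul r3: issue@2 deps=(0,None) exec_start@4 write@5
I2 mul r1: issue@3 deps=(None,1) exec_start@5 write@6
I3 add r4: issue@4 deps=(None,None) exec_start@4 write@5
I4 add r2: issue@5 deps=(2,1) exec_start@6 write@8
I5 add r4: issue@6 deps=(4,4) exec_start@8 write@11

Answer: 4 5 6 5 8 11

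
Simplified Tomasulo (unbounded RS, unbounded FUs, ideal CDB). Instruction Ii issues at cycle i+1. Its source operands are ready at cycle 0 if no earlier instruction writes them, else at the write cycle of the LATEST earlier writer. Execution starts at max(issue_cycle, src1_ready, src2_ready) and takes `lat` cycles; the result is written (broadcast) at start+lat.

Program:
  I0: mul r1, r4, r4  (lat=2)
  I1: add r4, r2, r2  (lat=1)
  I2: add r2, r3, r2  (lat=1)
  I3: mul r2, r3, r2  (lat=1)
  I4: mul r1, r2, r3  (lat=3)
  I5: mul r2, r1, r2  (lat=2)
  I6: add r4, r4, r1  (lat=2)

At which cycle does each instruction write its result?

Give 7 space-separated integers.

I0 mul r1: issue@1 deps=(None,None) exec_start@1 write@3
I1 add r4: issue@2 deps=(None,None) exec_start@2 write@3
I2 add r2: issue@3 deps=(None,None) exec_start@3 write@4
I3 mul r2: issue@4 deps=(None,2) exec_start@4 write@5
I4 mul r1: issue@5 deps=(3,None) exec_start@5 write@8
I5 mul r2: issue@6 deps=(4,3) exec_start@8 write@10
I6 add r4: issue@7 deps=(1,4) exec_start@8 write@10

Answer: 3 3 4 5 8 10 10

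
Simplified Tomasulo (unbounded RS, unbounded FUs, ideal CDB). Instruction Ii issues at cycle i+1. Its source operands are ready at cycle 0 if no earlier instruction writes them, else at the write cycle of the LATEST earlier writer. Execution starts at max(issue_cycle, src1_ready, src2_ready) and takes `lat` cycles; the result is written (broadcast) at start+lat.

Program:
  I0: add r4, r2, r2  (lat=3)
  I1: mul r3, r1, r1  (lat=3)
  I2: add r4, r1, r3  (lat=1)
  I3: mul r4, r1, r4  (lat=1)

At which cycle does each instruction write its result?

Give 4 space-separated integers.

I0 add r4: issue@1 deps=(None,None) exec_start@1 write@4
I1 mul r3: issue@2 deps=(None,None) exec_start@2 write@5
I2 add r4: issue@3 deps=(None,1) exec_start@5 write@6
I3 mul r4: issue@4 deps=(None,2) exec_start@6 write@7

Answer: 4 5 6 7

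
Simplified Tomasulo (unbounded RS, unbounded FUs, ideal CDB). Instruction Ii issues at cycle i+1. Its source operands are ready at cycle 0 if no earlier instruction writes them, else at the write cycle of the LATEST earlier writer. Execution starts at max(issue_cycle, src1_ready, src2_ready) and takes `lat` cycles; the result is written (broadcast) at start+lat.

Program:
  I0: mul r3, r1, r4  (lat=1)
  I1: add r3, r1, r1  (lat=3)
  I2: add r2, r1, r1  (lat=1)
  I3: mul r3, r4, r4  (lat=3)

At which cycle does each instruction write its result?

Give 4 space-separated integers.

Answer: 2 5 4 7

Derivation:
I0 mul r3: issue@1 deps=(None,None) exec_start@1 write@2
I1 add r3: issue@2 deps=(None,None) exec_start@2 write@5
I2 add r2: issue@3 deps=(None,None) exec_start@3 write@4
I3 mul r3: issue@4 deps=(None,None) exec_start@4 write@7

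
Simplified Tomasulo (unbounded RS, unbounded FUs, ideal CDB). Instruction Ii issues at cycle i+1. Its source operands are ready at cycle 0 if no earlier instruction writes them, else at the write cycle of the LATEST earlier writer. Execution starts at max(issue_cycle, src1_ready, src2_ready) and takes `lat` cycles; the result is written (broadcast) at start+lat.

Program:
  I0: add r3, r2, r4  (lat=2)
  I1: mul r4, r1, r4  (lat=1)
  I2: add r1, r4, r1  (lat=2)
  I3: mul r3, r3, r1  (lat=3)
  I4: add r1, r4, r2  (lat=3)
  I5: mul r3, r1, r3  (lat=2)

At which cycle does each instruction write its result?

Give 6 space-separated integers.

Answer: 3 3 5 8 8 10

Derivation:
I0 add r3: issue@1 deps=(None,None) exec_start@1 write@3
I1 mul r4: issue@2 deps=(None,None) exec_start@2 write@3
I2 add r1: issue@3 deps=(1,None) exec_start@3 write@5
I3 mul r3: issue@4 deps=(0,2) exec_start@5 write@8
I4 add r1: issue@5 deps=(1,None) exec_start@5 write@8
I5 mul r3: issue@6 deps=(4,3) exec_start@8 write@10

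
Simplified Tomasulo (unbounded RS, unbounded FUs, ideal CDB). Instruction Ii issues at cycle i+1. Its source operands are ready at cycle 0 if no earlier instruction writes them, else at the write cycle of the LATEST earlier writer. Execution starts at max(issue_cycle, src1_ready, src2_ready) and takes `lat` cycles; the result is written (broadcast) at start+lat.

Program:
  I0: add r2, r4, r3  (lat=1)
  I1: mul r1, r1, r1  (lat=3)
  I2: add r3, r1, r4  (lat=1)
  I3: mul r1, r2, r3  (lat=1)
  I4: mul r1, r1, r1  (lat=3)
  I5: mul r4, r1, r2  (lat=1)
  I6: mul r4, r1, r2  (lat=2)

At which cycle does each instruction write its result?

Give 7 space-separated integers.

Answer: 2 5 6 7 10 11 12

Derivation:
I0 add r2: issue@1 deps=(None,None) exec_start@1 write@2
I1 mul r1: issue@2 deps=(None,None) exec_start@2 write@5
I2 add r3: issue@3 deps=(1,None) exec_start@5 write@6
I3 mul r1: issue@4 deps=(0,2) exec_start@6 write@7
I4 mul r1: issue@5 deps=(3,3) exec_start@7 write@10
I5 mul r4: issue@6 deps=(4,0) exec_start@10 write@11
I6 mul r4: issue@7 deps=(4,0) exec_start@10 write@12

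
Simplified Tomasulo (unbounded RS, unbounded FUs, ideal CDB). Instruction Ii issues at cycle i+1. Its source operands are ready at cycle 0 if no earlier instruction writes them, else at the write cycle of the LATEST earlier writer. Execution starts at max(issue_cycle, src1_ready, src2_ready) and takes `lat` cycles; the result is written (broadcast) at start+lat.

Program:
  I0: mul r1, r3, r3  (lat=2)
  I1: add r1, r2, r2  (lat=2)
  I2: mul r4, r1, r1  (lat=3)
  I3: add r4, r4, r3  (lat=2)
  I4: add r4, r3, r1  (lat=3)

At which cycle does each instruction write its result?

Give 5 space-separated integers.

Answer: 3 4 7 9 8

Derivation:
I0 mul r1: issue@1 deps=(None,None) exec_start@1 write@3
I1 add r1: issue@2 deps=(None,None) exec_start@2 write@4
I2 mul r4: issue@3 deps=(1,1) exec_start@4 write@7
I3 add r4: issue@4 deps=(2,None) exec_start@7 write@9
I4 add r4: issue@5 deps=(None,1) exec_start@5 write@8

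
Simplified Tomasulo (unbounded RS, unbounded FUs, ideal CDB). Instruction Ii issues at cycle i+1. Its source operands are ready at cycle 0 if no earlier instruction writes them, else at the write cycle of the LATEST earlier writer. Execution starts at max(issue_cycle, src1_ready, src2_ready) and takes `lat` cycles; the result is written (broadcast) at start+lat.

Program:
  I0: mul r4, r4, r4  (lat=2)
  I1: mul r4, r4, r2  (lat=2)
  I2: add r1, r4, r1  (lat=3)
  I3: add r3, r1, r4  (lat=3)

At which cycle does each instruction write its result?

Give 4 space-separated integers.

Answer: 3 5 8 11

Derivation:
I0 mul r4: issue@1 deps=(None,None) exec_start@1 write@3
I1 mul r4: issue@2 deps=(0,None) exec_start@3 write@5
I2 add r1: issue@3 deps=(1,None) exec_start@5 write@8
I3 add r3: issue@4 deps=(2,1) exec_start@8 write@11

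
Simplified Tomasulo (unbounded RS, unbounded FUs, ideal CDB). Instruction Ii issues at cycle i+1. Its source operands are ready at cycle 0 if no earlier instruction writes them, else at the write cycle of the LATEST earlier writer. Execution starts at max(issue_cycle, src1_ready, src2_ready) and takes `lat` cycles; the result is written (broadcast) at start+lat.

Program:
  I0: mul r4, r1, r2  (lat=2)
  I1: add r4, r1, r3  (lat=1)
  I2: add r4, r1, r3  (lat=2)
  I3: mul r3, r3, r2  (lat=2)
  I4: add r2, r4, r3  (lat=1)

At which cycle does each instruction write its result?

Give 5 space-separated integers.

Answer: 3 3 5 6 7

Derivation:
I0 mul r4: issue@1 deps=(None,None) exec_start@1 write@3
I1 add r4: issue@2 deps=(None,None) exec_start@2 write@3
I2 add r4: issue@3 deps=(None,None) exec_start@3 write@5
I3 mul r3: issue@4 deps=(None,None) exec_start@4 write@6
I4 add r2: issue@5 deps=(2,3) exec_start@6 write@7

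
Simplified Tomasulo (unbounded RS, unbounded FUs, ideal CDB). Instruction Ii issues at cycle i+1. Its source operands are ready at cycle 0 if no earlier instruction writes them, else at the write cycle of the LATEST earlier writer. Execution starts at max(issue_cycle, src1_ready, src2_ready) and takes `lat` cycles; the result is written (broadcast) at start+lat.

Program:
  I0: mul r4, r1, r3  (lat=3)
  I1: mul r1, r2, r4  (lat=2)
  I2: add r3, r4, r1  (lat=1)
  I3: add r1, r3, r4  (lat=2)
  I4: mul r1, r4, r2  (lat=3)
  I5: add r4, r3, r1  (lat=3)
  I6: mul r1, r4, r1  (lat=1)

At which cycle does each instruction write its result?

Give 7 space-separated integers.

Answer: 4 6 7 9 8 11 12

Derivation:
I0 mul r4: issue@1 deps=(None,None) exec_start@1 write@4
I1 mul r1: issue@2 deps=(None,0) exec_start@4 write@6
I2 add r3: issue@3 deps=(0,1) exec_start@6 write@7
I3 add r1: issue@4 deps=(2,0) exec_start@7 write@9
I4 mul r1: issue@5 deps=(0,None) exec_start@5 write@8
I5 add r4: issue@6 deps=(2,4) exec_start@8 write@11
I6 mul r1: issue@7 deps=(5,4) exec_start@11 write@12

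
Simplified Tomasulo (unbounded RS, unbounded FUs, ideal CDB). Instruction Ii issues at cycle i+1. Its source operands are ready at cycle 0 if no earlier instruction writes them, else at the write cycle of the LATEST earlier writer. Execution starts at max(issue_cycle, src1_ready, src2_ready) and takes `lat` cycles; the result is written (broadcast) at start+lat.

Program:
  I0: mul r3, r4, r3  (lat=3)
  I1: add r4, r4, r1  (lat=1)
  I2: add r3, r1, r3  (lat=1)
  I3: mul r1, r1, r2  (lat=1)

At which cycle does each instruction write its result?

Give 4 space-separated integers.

I0 mul r3: issue@1 deps=(None,None) exec_start@1 write@4
I1 add r4: issue@2 deps=(None,None) exec_start@2 write@3
I2 add r3: issue@3 deps=(None,0) exec_start@4 write@5
I3 mul r1: issue@4 deps=(None,None) exec_start@4 write@5

Answer: 4 3 5 5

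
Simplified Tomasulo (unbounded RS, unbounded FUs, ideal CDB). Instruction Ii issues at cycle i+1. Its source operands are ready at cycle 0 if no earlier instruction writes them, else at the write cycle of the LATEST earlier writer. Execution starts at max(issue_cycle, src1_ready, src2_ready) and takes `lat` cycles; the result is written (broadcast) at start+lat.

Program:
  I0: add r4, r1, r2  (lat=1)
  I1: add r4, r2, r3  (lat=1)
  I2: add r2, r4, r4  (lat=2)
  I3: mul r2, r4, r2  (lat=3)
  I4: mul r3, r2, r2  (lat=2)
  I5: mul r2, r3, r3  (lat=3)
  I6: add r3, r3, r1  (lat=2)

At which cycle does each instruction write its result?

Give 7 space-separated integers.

Answer: 2 3 5 8 10 13 12

Derivation:
I0 add r4: issue@1 deps=(None,None) exec_start@1 write@2
I1 add r4: issue@2 deps=(None,None) exec_start@2 write@3
I2 add r2: issue@3 deps=(1,1) exec_start@3 write@5
I3 mul r2: issue@4 deps=(1,2) exec_start@5 write@8
I4 mul r3: issue@5 deps=(3,3) exec_start@8 write@10
I5 mul r2: issue@6 deps=(4,4) exec_start@10 write@13
I6 add r3: issue@7 deps=(4,None) exec_start@10 write@12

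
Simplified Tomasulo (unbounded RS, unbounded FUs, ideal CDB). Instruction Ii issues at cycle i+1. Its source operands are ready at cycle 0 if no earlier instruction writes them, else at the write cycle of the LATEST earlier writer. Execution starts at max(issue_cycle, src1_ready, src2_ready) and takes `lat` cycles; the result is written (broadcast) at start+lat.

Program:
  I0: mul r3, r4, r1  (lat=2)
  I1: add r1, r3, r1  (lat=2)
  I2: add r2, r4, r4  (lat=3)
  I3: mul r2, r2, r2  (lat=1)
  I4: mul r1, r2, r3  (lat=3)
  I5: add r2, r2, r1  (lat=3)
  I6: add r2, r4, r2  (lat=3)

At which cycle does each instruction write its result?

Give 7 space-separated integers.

I0 mul r3: issue@1 deps=(None,None) exec_start@1 write@3
I1 add r1: issue@2 deps=(0,None) exec_start@3 write@5
I2 add r2: issue@3 deps=(None,None) exec_start@3 write@6
I3 mul r2: issue@4 deps=(2,2) exec_start@6 write@7
I4 mul r1: issue@5 deps=(3,0) exec_start@7 write@10
I5 add r2: issue@6 deps=(3,4) exec_start@10 write@13
I6 add r2: issue@7 deps=(None,5) exec_start@13 write@16

Answer: 3 5 6 7 10 13 16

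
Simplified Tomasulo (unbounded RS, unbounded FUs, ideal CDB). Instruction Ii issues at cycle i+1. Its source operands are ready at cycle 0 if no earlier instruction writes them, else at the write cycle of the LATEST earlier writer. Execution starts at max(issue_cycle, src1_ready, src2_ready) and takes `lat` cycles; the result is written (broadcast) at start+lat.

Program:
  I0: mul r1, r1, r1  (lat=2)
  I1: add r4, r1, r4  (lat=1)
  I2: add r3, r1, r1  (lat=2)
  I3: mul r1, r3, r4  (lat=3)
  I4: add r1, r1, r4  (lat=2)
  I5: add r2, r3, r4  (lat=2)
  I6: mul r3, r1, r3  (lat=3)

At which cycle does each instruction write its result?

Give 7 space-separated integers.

Answer: 3 4 5 8 10 8 13

Derivation:
I0 mul r1: issue@1 deps=(None,None) exec_start@1 write@3
I1 add r4: issue@2 deps=(0,None) exec_start@3 write@4
I2 add r3: issue@3 deps=(0,0) exec_start@3 write@5
I3 mul r1: issue@4 deps=(2,1) exec_start@5 write@8
I4 add r1: issue@5 deps=(3,1) exec_start@8 write@10
I5 add r2: issue@6 deps=(2,1) exec_start@6 write@8
I6 mul r3: issue@7 deps=(4,2) exec_start@10 write@13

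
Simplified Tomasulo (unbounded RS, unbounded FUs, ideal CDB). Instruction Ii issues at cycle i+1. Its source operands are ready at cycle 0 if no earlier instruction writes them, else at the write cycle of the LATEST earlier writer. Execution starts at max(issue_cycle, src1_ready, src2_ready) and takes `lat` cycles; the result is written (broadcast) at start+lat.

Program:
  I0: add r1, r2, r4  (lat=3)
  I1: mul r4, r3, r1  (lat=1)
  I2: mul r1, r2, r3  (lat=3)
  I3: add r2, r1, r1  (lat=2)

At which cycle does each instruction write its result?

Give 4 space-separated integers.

Answer: 4 5 6 8

Derivation:
I0 add r1: issue@1 deps=(None,None) exec_start@1 write@4
I1 mul r4: issue@2 deps=(None,0) exec_start@4 write@5
I2 mul r1: issue@3 deps=(None,None) exec_start@3 write@6
I3 add r2: issue@4 deps=(2,2) exec_start@6 write@8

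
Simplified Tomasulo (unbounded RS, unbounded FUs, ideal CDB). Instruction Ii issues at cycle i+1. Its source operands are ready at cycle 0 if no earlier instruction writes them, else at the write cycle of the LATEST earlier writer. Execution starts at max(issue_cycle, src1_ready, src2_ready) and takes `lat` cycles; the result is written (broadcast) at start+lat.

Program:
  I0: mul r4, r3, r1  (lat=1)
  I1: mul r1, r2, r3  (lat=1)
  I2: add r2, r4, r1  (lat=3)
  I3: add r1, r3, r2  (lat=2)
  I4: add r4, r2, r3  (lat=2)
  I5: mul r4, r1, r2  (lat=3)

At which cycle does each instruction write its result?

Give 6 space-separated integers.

Answer: 2 3 6 8 8 11

Derivation:
I0 mul r4: issue@1 deps=(None,None) exec_start@1 write@2
I1 mul r1: issue@2 deps=(None,None) exec_start@2 write@3
I2 add r2: issue@3 deps=(0,1) exec_start@3 write@6
I3 add r1: issue@4 deps=(None,2) exec_start@6 write@8
I4 add r4: issue@5 deps=(2,None) exec_start@6 write@8
I5 mul r4: issue@6 deps=(3,2) exec_start@8 write@11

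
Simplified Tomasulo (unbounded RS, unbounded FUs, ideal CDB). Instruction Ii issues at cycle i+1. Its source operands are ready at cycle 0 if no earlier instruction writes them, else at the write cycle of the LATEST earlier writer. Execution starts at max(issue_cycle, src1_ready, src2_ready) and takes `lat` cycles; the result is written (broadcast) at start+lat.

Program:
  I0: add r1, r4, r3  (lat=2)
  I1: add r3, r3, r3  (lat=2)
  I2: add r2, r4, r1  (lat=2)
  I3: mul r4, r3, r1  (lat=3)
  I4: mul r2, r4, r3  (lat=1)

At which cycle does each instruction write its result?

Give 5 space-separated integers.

I0 add r1: issue@1 deps=(None,None) exec_start@1 write@3
I1 add r3: issue@2 deps=(None,None) exec_start@2 write@4
I2 add r2: issue@3 deps=(None,0) exec_start@3 write@5
I3 mul r4: issue@4 deps=(1,0) exec_start@4 write@7
I4 mul r2: issue@5 deps=(3,1) exec_start@7 write@8

Answer: 3 4 5 7 8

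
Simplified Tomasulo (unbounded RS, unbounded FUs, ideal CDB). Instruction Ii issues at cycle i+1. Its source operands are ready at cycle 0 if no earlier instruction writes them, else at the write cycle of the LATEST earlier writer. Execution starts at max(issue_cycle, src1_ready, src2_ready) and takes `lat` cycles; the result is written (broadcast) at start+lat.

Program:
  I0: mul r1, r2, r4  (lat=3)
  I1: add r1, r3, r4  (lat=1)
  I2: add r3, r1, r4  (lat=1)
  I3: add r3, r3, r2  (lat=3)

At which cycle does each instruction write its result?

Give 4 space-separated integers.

Answer: 4 3 4 7

Derivation:
I0 mul r1: issue@1 deps=(None,None) exec_start@1 write@4
I1 add r1: issue@2 deps=(None,None) exec_start@2 write@3
I2 add r3: issue@3 deps=(1,None) exec_start@3 write@4
I3 add r3: issue@4 deps=(2,None) exec_start@4 write@7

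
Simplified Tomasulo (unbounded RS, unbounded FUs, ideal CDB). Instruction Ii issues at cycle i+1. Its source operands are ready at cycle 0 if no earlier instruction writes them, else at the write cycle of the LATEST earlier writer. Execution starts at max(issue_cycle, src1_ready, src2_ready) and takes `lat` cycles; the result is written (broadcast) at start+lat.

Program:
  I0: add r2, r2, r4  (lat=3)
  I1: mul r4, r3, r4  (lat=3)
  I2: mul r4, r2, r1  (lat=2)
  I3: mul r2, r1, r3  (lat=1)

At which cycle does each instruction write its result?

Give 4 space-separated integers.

Answer: 4 5 6 5

Derivation:
I0 add r2: issue@1 deps=(None,None) exec_start@1 write@4
I1 mul r4: issue@2 deps=(None,None) exec_start@2 write@5
I2 mul r4: issue@3 deps=(0,None) exec_start@4 write@6
I3 mul r2: issue@4 deps=(None,None) exec_start@4 write@5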